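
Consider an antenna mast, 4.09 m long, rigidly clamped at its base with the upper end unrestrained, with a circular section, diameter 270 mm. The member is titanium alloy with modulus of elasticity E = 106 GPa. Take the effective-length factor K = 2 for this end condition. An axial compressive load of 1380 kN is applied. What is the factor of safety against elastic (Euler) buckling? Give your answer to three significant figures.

I = πd⁴/64 = π×270⁴/64 = 2.609×10^8 mm⁴
I = 2.609×10^8 mm⁴ = 2.609×10^-4 m⁴
Effective length L_e = K·L = 2 × 4.09 = 8.180 m
P_cr = π²EI / L_e² = π² × 106×10⁹ × 2.609×10^-4 / 8.180² = 4.079×10^6 N
Factor of safety n = P_cr / P = 4078.7 / 1380 = 2.96

n ≈ 2.96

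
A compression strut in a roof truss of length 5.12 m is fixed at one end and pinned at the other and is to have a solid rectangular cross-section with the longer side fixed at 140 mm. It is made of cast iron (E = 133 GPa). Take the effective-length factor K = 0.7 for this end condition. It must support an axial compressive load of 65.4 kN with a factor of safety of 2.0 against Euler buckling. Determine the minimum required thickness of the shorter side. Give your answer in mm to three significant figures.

b ≈ 47.9 mm

Required P_cr = n·P = 2.0 × 65.4 = 130.8 kN
L_e = K·L = 0.7 × 5.12 = 3.584 m
Required I = P_cr·L_e²/(π²E) = 1.308×10^5 × 3.584² / (π² × 1.33×10^11) = 1.280×10^-6 m⁴
I_req = 1.280×10^6 mm⁴
Rectangle, weak axis: I_min = h·b³/12 with h = 140 mm fixed  ⇒  b = (12I/h)^(1/3) = 47.9 mm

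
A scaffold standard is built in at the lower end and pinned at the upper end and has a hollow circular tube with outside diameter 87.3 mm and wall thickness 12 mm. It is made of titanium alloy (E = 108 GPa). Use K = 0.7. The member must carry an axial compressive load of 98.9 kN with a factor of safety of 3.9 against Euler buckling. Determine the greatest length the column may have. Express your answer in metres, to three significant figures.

Inner diameter d_i = 87.3 − 2×12 = 63.30 mm
I = π(d_o⁴ − d_i⁴)/64 = π(87.3⁴ − 63.30⁴)/64 = 2.063×10^6 mm⁴
I = 2.063×10^-6 m⁴
Required critical load P_cr = n·P = 3.9 × 98.9 = 385.7 kN = 3.857×10^5 N
From P_cr = π²EI/(K·L)²:  L = (1/K)·√(π²EI/P_cr) = (1/0.7)·√(π²×1.08×10^11×2.063×10^-6/3.857×10^5)
L = 3.41 m

L_max ≈ 3.41 m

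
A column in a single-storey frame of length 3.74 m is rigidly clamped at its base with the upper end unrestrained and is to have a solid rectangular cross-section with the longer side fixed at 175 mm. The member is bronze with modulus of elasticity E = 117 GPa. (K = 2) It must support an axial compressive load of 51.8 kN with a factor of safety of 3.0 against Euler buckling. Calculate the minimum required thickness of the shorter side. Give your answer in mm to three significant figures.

Required P_cr = n·P = 3.0 × 51.8 = 155.4 kN
L_e = K·L = 2 × 3.74 = 7.480 m
Required I = P_cr·L_e²/(π²E) = 1.554×10^5 × 7.480² / (π² × 1.17×10^11) = 7.530×10^-6 m⁴
I_req = 7.530×10^6 mm⁴
Rectangle, weak axis: I_min = h·b³/12 with h = 175 mm fixed  ⇒  b = (12I/h)^(1/3) = 80.2 mm

b ≈ 80.2 mm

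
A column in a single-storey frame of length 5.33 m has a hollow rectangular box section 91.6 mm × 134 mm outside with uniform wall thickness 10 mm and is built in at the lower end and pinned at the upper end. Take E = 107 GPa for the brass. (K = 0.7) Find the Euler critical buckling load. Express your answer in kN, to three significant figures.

P_cr ≈ 387 kN

Inner dimensions: h_i = 134 − 2×10 = 114.0 mm, b_i = 91.6 − 2×10 = 71.60 mm
Weak-axis I_min = (h_o·b_o³ − h_i·b_i³)/12 with b_o = 91.6, b_i = 71.60 mm (shorter outer/inner sides).
I_min = (134×91.6³ − 114.0×71.60³)/12 = 5.095×10^6 mm⁴
I = 5.095×10^6 mm⁴ = 5.095×10^-6 m⁴
Effective length L_e = K·L = 0.7 × 5.33 = 3.731 m
P_cr = π²EI / L_e² = π² × 107×10⁹ × 5.095×10^-6 / 3.731² = 3.866×10^5 N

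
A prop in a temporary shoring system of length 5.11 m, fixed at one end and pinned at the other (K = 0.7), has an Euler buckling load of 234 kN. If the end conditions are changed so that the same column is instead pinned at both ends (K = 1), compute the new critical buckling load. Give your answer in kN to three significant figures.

P_cr ∝ 1/K², so P_cr,new = P_cr,old × (K_old/K_new)² = 234 × (0.7/1)²
= 234 × 0.4900 = 115 kN

P_cr ≈ 115 kN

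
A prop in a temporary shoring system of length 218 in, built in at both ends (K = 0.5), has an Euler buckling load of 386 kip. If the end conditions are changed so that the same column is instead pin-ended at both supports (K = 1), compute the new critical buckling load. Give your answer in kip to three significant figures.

P_cr ≈ 96.5 kip

P_cr ∝ 1/K², so P_cr,new = P_cr,old × (K_old/K_new)² = 386 × (0.5/1)²
= 386 × 0.2500 = 96.5 kip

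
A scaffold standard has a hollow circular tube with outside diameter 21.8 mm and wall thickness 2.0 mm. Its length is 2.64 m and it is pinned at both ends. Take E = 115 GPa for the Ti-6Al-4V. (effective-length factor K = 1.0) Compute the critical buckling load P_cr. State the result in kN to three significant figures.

P_cr ≈ 1.00 kN

Inner diameter d_i = 21.8 − 2×2.0 = 17.80 mm
I = π(d_o⁴ − d_i⁴)/64 = π(21.8⁴ − 17.80⁴)/64 = 6.159×10^3 mm⁴
I = 6.159×10^3 mm⁴ = 6.159×10^-9 m⁴
Effective length L_e = K·L = 1 × 2.64 = 2.640 m
P_cr = π²EI / L_e² = π² × 115×10⁹ × 6.159×10^-9 / 2.640² = 1.003×10^3 N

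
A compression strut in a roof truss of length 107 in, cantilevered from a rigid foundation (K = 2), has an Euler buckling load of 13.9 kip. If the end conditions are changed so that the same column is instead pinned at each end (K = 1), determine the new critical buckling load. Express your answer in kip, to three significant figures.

P_cr ∝ 1/K², so P_cr,new = P_cr,old × (K_old/K_new)² = 13.9 × (2/1)²
= 13.9 × 4.000 = 55.6 kip

P_cr ≈ 55.6 kip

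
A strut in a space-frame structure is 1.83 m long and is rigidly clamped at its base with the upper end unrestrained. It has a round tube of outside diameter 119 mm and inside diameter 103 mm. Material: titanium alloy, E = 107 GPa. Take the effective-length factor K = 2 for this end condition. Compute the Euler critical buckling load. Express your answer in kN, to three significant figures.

d_o = 119 mm, d_i = 103 mm
I = π(d_o⁴ − d_i⁴)/64 = π(119⁴ − 103.0⁴)/64 = 4.319×10^6 mm⁴
I = 4.319×10^6 mm⁴ = 4.319×10^-6 m⁴
Effective length L_e = K·L = 2 × 1.83 = 3.660 m
P_cr = π²EI / L_e² = π² × 107×10⁹ × 4.319×10^-6 / 3.660² = 3.405×10^5 N

P_cr ≈ 340 kN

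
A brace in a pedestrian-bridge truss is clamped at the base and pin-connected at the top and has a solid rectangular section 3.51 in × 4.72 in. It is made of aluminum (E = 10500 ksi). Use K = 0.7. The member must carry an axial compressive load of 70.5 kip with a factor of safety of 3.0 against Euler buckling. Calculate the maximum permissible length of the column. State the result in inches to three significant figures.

Buckling occurs about the weak axis: I_min = h·b³/12 with b = 3.51 in (the shorter side).
I_min = 4.72×3.51³/12 = 17.01 in⁴
Required critical load P_cr = n·P = 3.0 × 70.5 = 211.5 kip = 2.115×10^5 lb
From P_cr = π²EI/(K·L)²:  L = (1/K)·√(π²EI/P_cr) = (1/0.7)·√(π²×1.05×10^7×17.01/2.115×10^5)
L = 130 in

L_max ≈ 130 in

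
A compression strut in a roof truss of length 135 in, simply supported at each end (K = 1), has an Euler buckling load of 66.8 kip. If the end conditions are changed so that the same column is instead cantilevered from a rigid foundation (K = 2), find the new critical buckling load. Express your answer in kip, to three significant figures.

P_cr ≈ 16.7 kip

P_cr ∝ 1/K², so P_cr,new = P_cr,old × (K_old/K_new)² = 66.8 × (1/2)²
= 66.8 × 0.2500 = 16.7 kip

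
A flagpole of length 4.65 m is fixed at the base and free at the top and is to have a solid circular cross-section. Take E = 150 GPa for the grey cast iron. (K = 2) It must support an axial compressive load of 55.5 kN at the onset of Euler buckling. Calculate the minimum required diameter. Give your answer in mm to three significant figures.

L_e = K·L = 2 × 4.65 = 9.300 m
Required I = P_cr·L_e²/(π²E) = 5.550×10^4 × 9.300² / (π² × 1.50×10^11) = 3.242×10^-6 m⁴
I_req = 3.242×10^6 mm⁴
Solid circle: I = πd⁴/64  ⇒  d = (64I/π)^(1/4) = (64×3.242×10^6/π)^(1/4) = 90.2 mm

d ≈ 90.2 mm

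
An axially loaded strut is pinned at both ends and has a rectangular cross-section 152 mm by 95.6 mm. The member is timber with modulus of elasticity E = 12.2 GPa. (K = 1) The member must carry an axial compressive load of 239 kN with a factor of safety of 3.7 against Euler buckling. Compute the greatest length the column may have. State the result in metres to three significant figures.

L_max ≈ 1.23 m

Buckling occurs about the weak axis: I_min = h·b³/12 with b = 95.6 mm (the shorter side).
I_min = 152×95.6³/12 = 1.107×10^7 mm⁴
I = 1.107×10^-5 m⁴
Required critical load P_cr = n·P = 3.7 × 239 = 884.3 kN = 8.843×10^5 N
From P_cr = π²EI/(K·L)²:  L = (1/K)·√(π²EI/P_cr) = (1/1)·√(π²×1.22×10^10×1.107×10^-5/8.843×10^5)
L = 1.23 m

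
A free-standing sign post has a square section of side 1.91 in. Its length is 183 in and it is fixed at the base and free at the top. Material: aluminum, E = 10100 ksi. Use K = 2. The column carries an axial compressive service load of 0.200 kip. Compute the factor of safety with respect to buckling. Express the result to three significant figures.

n ≈ 4.13

I = a⁴/12 = 1.91⁴/12 = 1.109 in⁴
Effective length L_e = K·L = 2 × 183 = 366.0 in
P_cr = π²EI / L_e² = π² × 10100×10³ × 1.109 / 366.0² = 825.3 lb
Factor of safety n = P_cr / P = 0.82530 / 0.200 = 4.13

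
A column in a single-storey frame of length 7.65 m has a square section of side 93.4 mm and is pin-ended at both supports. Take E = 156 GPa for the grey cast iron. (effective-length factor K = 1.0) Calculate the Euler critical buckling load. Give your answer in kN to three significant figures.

P_cr ≈ 167 kN

I = a⁴/12 = 93.4⁴/12 = 6.342×10^6 mm⁴
I = 6.342×10^6 mm⁴ = 6.342×10^-6 m⁴
Effective length L_e = K·L = 1 × 7.65 = 7.650 m
P_cr = π²EI / L_e² = π² × 156×10⁹ × 6.342×10^-6 / 7.650² = 1.668×10^5 N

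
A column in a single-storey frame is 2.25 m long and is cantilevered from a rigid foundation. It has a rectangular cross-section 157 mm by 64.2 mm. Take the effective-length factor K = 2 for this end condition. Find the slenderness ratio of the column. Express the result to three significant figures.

Buckling occurs about the weak axis: I_min = h·b³/12 with b = 64.2 mm (the shorter side).
I_min = 157×64.2³/12 = 3.462×10^6 mm⁴
A = 1.008×10^4 mm²;  r_min = √(I/A) = √(3.462×10^6/1.008×10^4) = 18.53 mm
L_e = K·L = 2 × 2.25 m = 4.500 m = 4500.0 mm
λ = L_e / r_min = 4500.0 / 18.53 = 243

λ ≈ 243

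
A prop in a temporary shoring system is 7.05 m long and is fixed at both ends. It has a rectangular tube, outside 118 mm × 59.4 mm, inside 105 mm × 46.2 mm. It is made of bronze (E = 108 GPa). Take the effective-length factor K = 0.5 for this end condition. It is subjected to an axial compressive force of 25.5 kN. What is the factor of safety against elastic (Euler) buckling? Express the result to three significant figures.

Weak-axis I_min = (h_o·b_o³ − h_i·b_i³)/12 with b_o = 59.4, b_i = 46.20 mm (shorter outer/inner sides).
I_min = (118×59.4³ − 105.0×46.20³)/12 = 1.198×10^6 mm⁴
I = 1.198×10^6 mm⁴ = 1.198×10^-6 m⁴
Effective length L_e = K·L = 0.5 × 7.05 = 3.525 m
P_cr = π²EI / L_e² = π² × 108×10⁹ × 1.198×10^-6 / 3.525² = 1.028×10^5 N
Factor of safety n = P_cr / P = 102.77 / 25.5 = 4.03

n ≈ 4.03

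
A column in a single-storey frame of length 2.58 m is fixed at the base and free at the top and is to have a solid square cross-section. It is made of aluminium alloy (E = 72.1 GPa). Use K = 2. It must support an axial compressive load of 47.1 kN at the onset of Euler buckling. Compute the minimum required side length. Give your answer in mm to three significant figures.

a ≈ 67.8 mm

L_e = K·L = 2 × 2.58 = 5.160 m
Required I = P_cr·L_e²/(π²E) = 4.710×10^4 × 5.160² / (π² × 7.21×10^10) = 1.762×10^-6 m⁴
I_req = 1.762×10^6 mm⁴
Solid square: I = a⁴/12  ⇒  a = (12I)^(1/4) = (12×1.762×10^6)^(1/4) = 67.8 mm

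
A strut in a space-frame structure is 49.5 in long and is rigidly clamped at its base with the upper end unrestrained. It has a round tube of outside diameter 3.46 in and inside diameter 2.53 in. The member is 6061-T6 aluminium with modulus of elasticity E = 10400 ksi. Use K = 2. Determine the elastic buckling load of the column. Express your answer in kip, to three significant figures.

P_cr ≈ 52.6 kip

d_o = 3.46 in, d_i = 2.53 in
I = π(d_o⁴ − d_i⁴)/64 = π(3.46⁴ − 2.530⁴)/64 = 5.024 in⁴
Effective length L_e = K·L = 2 × 49.5 = 99.00 in
P_cr = π²EI / L_e² = π² × 10400×10³ × 5.024 / 99.00² = 5.262×10^4 lb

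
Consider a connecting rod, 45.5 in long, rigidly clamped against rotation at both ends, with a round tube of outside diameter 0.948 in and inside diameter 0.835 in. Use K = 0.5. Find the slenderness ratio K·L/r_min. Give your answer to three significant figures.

λ ≈ 72.0

d_o = 0.948 in, d_i = 0.835 in
I = π(d_o⁴ − d_i⁴)/64 = π(0.948⁴ − 0.8350⁴)/64 = 1.578×10^-2 in⁴
A = 0.1582 in²;  r_min = √(I/A) = √(1.578×10^-2/0.1582) = 0.3158 in
L_e = K·L = 0.5 × 45.5 = 22.75 in
λ = L_e / r_min = 22.750 / 0.3158 = 72.0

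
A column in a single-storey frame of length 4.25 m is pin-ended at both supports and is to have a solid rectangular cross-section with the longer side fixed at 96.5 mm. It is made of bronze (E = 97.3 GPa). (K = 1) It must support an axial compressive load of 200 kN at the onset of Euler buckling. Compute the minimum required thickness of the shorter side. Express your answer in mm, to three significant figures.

b ≈ 77.6 mm

L_e = K·L = 1 × 4.25 = 4.250 m
Required I = P_cr·L_e²/(π²E) = 2.000×10^5 × 4.250² / (π² × 9.73×10^10) = 3.762×10^-6 m⁴
I_req = 3.762×10^6 mm⁴
Rectangle, weak axis: I_min = h·b³/12 with h = 96.5 mm fixed  ⇒  b = (12I/h)^(1/3) = 77.6 mm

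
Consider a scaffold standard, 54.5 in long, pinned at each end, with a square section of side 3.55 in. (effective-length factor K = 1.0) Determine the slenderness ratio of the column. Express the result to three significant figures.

λ ≈ 53.2

For a square r = a/√12 = 3.55/√12 = 1.025 in
L_e = K·L = 1 × 54.5 = 54.50 in
λ = L_e / r_min = 54.500 / 1.025 = 53.2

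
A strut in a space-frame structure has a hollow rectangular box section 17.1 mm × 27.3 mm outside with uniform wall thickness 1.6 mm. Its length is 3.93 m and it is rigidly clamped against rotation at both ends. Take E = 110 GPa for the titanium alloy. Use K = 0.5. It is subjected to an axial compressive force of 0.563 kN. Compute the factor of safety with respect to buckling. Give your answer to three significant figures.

Inner dimensions: h_i = 27.3 − 2×1.6 = 24.10 mm, b_i = 17.1 − 2×1.6 = 13.90 mm
Weak-axis I_min = (h_o·b_o³ − h_i·b_i³)/12 with b_o = 17.1, b_i = 13.90 mm (shorter outer/inner sides).
I_min = (27.3×17.1³ − 24.10×13.90³)/12 = 5.982×10^3 mm⁴
I = 5.982×10^3 mm⁴ = 5.982×10^-9 m⁴
Effective length L_e = K·L = 0.5 × 3.93 = 1.965 m
P_cr = π²EI / L_e² = π² × 110×10⁹ × 5.982×10^-9 / 1.965² = 1.682×10^3 N
Factor of safety n = P_cr / P = 1.6819 / 0.563 = 2.99

n ≈ 2.99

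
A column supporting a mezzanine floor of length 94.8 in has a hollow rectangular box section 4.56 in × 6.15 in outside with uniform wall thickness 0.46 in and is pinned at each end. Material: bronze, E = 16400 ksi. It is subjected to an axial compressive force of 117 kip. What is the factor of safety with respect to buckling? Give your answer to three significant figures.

n ≈ 4.24

Inner dimensions: h_i = 6.15 − 2×0.46 = 5.230 in, b_i = 4.56 − 2×0.46 = 3.640 in
Weak-axis I_min = (h_o·b_o³ − h_i·b_i³)/12 with b_o = 4.56, b_i = 3.640 in (shorter outer/inner sides).
I_min = (6.15×4.56³ − 5.230×3.640³)/12 = 27.58 in⁴
Effective length L_e = K·L = 1 × 94.8 = 94.80 in
P_cr = π²EI / L_e² = π² × 16400×10³ × 27.58 / 94.80² = 4.966×10^5 lb
Factor of safety n = P_cr / P = 496.64 / 117 = 4.24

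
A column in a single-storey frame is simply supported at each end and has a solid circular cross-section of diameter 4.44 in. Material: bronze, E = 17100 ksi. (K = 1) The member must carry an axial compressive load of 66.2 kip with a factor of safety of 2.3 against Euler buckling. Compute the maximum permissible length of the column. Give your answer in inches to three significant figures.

I = πd⁴/64 = π×4.44⁴/64 = 19.08 in⁴
Required critical load P_cr = n·P = 2.3 × 66.2 = 152.3 kip = 1.523×10^5 lb
From P_cr = π²EI/(K·L)²:  L = (1/K)·√(π²EI/P_cr) = (1/1)·√(π²×1.71×10^7×19.08/1.523×10^5)
L = 145 in

L_max ≈ 145 in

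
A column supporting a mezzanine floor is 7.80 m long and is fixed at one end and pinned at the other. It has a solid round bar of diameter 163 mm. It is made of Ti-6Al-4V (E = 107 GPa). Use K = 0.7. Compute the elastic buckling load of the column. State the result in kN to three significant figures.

P_cr ≈ 1230 kN

I = πd⁴/64 = π×163⁴/64 = 3.465×10^7 mm⁴
I = 3.465×10^7 mm⁴ = 3.465×10^-5 m⁴
Effective length L_e = K·L = 0.7 × 7.80 = 5.460 m
P_cr = π²EI / L_e² = π² × 107×10⁹ × 3.465×10^-5 / 5.460² = 1.227×10^6 N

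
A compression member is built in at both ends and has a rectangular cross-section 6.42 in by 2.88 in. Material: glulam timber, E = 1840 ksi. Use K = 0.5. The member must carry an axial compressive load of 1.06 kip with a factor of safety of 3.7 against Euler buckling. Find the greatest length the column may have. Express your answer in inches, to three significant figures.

Buckling occurs about the weak axis: I_min = h·b³/12 with b = 2.88 in (the shorter side).
I_min = 6.42×2.88³/12 = 12.78 in⁴
Required critical load P_cr = n·P = 3.7 × 1.06 = 3.922 kip = 3.922×10^3 lb
From P_cr = π²EI/(K·L)²:  L = (1/K)·√(π²EI/P_cr) = (1/0.5)·√(π²×1.84×10^6×12.78/3.922×10^3)
L = 487 in

L_max ≈ 487 in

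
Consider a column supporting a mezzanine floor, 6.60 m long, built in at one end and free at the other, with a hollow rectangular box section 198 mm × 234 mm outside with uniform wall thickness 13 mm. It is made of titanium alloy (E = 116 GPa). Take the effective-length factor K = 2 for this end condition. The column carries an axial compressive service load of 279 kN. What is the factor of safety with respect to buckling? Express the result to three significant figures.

Inner dimensions: h_i = 234 − 2×13 = 208.0 mm, b_i = 198 − 2×13 = 172.0 mm
Weak-axis I_min = (h_o·b_o³ − h_i·b_i³)/12 with b_o = 198, b_i = 172.0 mm (shorter outer/inner sides).
I_min = (234×198³ − 208.0×172.0³)/12 = 6.317×10^7 mm⁴
I = 6.317×10^7 mm⁴ = 6.317×10^-5 m⁴
Effective length L_e = K·L = 2 × 6.60 = 13.20 m
P_cr = π²EI / L_e² = π² × 116×10⁹ × 6.317×10^-5 / 13.20² = 4.150×10^5 N
Factor of safety n = P_cr / P = 415.05 / 279 = 1.49

n ≈ 1.49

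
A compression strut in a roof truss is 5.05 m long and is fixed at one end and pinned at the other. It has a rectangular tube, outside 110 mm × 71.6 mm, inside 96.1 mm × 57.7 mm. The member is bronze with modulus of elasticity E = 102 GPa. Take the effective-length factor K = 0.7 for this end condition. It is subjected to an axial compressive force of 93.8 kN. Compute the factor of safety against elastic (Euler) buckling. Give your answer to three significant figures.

n ≈ 1.57

Weak-axis I_min = (h_o·b_o³ − h_i·b_i³)/12 with b_o = 71.6, b_i = 57.70 mm (shorter outer/inner sides).
I_min = (110×71.6³ − 96.10×57.70³)/12 = 1.826×10^6 mm⁴
I = 1.826×10^6 mm⁴ = 1.826×10^-6 m⁴
Effective length L_e = K·L = 0.7 × 5.05 = 3.535 m
P_cr = π²EI / L_e² = π² × 102×10⁹ × 1.826×10^-6 / 3.535² = 1.471×10^5 N
Factor of safety n = P_cr / P = 147.13 / 93.8 = 1.57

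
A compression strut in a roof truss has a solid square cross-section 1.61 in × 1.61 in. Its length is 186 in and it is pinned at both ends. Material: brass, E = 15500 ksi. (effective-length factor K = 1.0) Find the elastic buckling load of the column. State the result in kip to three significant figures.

P_cr ≈ 2.48 kip

I = a⁴/12 = 1.61⁴/12 = 0.5599 in⁴
Effective length L_e = K·L = 1 × 186 = 186.0 in
P_cr = π²EI / L_e² = π² × 15500×10³ × 0.5599 / 186.0² = 2.476×10^3 lb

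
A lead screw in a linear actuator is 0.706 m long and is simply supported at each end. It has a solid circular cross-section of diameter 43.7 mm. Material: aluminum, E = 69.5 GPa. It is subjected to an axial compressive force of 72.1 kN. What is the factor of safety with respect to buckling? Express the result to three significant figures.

I = πd⁴/64 = π×43.7⁴/64 = 1.790×10^5 mm⁴
I = 1.790×10^5 mm⁴ = 1.790×10^-7 m⁴
Effective length L_e = K·L = 1 × 0.706 = 0.7060 m
P_cr = π²EI / L_e² = π² × 69.5×10⁹ × 1.790×10^-7 / 0.7060² = 2.464×10^5 N
Factor of safety n = P_cr / P = 246.36 / 72.1 = 3.42

n ≈ 3.42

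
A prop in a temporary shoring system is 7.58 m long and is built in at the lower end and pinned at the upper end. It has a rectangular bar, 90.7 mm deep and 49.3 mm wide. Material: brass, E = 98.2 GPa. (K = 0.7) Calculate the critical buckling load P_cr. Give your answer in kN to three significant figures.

P_cr ≈ 31.2 kN

Buckling occurs about the weak axis: I_min = h·b³/12 with b = 49.3 mm (the shorter side).
I_min = 90.7×49.3³/12 = 9.057×10^5 mm⁴
I = 9.057×10^5 mm⁴ = 9.057×10^-7 m⁴
Effective length L_e = K·L = 0.7 × 7.58 = 5.306 m
P_cr = π²EI / L_e² = π² × 98.2×10⁹ × 9.057×10^-7 / 5.306² = 3.118×10^4 N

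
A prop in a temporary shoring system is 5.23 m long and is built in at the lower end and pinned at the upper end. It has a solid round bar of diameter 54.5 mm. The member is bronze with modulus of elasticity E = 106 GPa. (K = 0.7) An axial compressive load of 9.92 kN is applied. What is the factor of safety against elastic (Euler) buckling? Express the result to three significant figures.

n ≈ 3.41

I = πd⁴/64 = π×54.5⁴/64 = 4.331×10^5 mm⁴
I = 4.331×10^5 mm⁴ = 4.331×10^-7 m⁴
Effective length L_e = K·L = 0.7 × 5.23 = 3.661 m
P_cr = π²EI / L_e² = π² × 106×10⁹ × 4.331×10^-7 / 3.661² = 3.380×10^4 N
Factor of safety n = P_cr / P = 33.804 / 9.92 = 3.41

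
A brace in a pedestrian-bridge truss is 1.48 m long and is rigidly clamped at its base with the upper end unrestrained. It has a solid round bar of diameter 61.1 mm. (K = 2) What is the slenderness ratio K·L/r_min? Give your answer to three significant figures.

For a solid circle r = d/4 = 61.1/4 = 15.28 mm
L_e = K·L = 2 × 1.48 m = 2.960 m = 2960.0 mm
λ = L_e / r_min = 2960.0 / 15.27 = 194

λ ≈ 194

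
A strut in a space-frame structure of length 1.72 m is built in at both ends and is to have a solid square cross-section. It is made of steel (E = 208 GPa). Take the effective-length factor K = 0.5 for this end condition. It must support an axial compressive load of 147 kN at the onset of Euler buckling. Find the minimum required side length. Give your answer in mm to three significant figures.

a ≈ 28.2 mm

L_e = K·L = 0.5 × 1.72 = 0.8600 m
Required I = P_cr·L_e²/(π²E) = 1.470×10^5 × 0.8600² / (π² × 2.08×10^11) = 5.296×10^-8 m⁴
I_req = 5.296×10^4 mm⁴
Solid square: I = a⁴/12  ⇒  a = (12I)^(1/4) = (12×5.296×10^4)^(1/4) = 28.2 mm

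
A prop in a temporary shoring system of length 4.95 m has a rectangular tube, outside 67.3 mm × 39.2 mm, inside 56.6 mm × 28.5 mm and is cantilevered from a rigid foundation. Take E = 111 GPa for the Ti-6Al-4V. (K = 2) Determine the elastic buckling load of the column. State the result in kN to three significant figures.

Weak-axis I_min = (h_o·b_o³ − h_i·b_i³)/12 with b_o = 39.2, b_i = 28.50 mm (shorter outer/inner sides).
I_min = (67.3×39.2³ − 56.60×28.50³)/12 = 2.286×10^5 mm⁴
I = 2.286×10^5 mm⁴ = 2.286×10^-7 m⁴
Effective length L_e = K·L = 2 × 4.95 = 9.900 m
P_cr = π²EI / L_e² = π² × 111×10⁹ × 2.286×10^-7 / 9.900² = 2.556×10^3 N

P_cr ≈ 2.56 kN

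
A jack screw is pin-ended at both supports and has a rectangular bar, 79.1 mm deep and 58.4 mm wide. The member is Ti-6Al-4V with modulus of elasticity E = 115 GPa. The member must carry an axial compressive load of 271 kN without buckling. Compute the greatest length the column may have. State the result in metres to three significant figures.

L_max ≈ 2.34 m

Buckling occurs about the weak axis: I_min = h·b³/12 with b = 58.4 mm (the shorter side).
I_min = 79.1×58.4³/12 = 1.313×10^6 mm⁴
I = 1.313×10^-6 m⁴
At the buckling limit P_cr = P = 2.710×10^5 N
From P_cr = π²EI/(K·L)²:  L = (1/K)·√(π²EI/P_cr) = (1/1)·√(π²×1.15×10^11×1.313×10^-6/2.710×10^5)
L = 2.34 m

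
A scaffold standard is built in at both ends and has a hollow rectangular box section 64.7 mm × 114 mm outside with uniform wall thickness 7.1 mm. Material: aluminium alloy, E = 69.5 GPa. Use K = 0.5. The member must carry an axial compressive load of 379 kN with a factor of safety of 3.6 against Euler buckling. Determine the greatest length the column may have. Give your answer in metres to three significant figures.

Inner dimensions: h_i = 114 − 2×7.1 = 99.80 mm, b_i = 64.7 − 2×7.1 = 50.50 mm
Weak-axis I_min = (h_o·b_o³ − h_i·b_i³)/12 with b_o = 64.7, b_i = 50.50 mm (shorter outer/inner sides).
I_min = (114×64.7³ − 99.80×50.50³)/12 = 1.502×10^6 mm⁴
I = 1.502×10^-6 m⁴
Required critical load P_cr = n·P = 3.6 × 379 = 1364 kN = 1.364×10^6 N
From P_cr = π²EI/(K·L)²:  L = (1/K)·√(π²EI/P_cr) = (1/0.5)·√(π²×6.95×10^10×1.502×10^-6/1.364×10^6)
L = 1.74 m

L_max ≈ 1.74 m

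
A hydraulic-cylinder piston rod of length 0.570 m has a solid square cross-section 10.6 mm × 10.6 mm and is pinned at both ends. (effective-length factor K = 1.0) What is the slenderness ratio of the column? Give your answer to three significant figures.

I = a⁴/12 = 10.6⁴/12 = 1.052×10^3 mm⁴
A = 112.4 mm²;  r_min = √(I/A) = √(1.052×10^3/112.4) = 3.060 mm
L_e = K·L = 1 × 0.570 m = 0.5700 m = 570.00 mm
λ = L_e / r_min = 570.00 / 3.060 = 186

λ ≈ 186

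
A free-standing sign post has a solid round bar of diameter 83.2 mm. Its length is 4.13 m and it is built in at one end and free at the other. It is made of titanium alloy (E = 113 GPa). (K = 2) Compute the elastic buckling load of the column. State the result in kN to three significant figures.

I = πd⁴/64 = π×83.2⁴/64 = 2.352×10^6 mm⁴
I = 2.352×10^6 mm⁴ = 2.352×10^-6 m⁴
Effective length L_e = K·L = 2 × 4.13 = 8.260 m
P_cr = π²EI / L_e² = π² × 113×10⁹ × 2.352×10^-6 / 8.260² = 3.845×10^4 N

P_cr ≈ 38.4 kN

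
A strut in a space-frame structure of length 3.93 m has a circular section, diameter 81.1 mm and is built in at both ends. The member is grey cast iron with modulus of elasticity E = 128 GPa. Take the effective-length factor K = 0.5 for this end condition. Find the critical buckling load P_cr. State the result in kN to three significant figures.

P_cr ≈ 695 kN

I = πd⁴/64 = π×81.1⁴/64 = 2.124×10^6 mm⁴
I = 2.124×10^6 mm⁴ = 2.124×10^-6 m⁴
Effective length L_e = K·L = 0.5 × 3.93 = 1.965 m
P_cr = π²EI / L_e² = π² × 128×10⁹ × 2.124×10^-6 / 1.965² = 6.948×10^5 N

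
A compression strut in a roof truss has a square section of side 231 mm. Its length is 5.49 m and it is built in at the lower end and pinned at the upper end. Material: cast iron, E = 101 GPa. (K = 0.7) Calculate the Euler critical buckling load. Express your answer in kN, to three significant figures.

P_cr ≈ 16000 kN

I = a⁴/12 = 231⁴/12 = 2.373×10^8 mm⁴
I = 2.373×10^8 mm⁴ = 2.373×10^-4 m⁴
Effective length L_e = K·L = 0.7 × 5.49 = 3.843 m
P_cr = π²EI / L_e² = π² × 101×10⁹ × 2.373×10^-4 / 3.843² = 1.602×10^7 N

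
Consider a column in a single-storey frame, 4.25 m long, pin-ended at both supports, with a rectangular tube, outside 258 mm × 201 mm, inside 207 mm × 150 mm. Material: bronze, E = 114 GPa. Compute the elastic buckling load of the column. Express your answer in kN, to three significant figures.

P_cr ≈ 7250 kN

Weak-axis I_min = (h_o·b_o³ − h_i·b_i³)/12 with b_o = 201, b_i = 150.0 mm (shorter outer/inner sides).
I_min = (258×201³ − 207.0×150.0³)/12 = 1.164×10^8 mm⁴
I = 1.164×10^8 mm⁴ = 1.164×10^-4 m⁴
Effective length L_e = K·L = 1 × 4.25 = 4.250 m
P_cr = π²EI / L_e² = π² × 114×10⁹ × 1.164×10^-4 / 4.250² = 7.249×10^6 N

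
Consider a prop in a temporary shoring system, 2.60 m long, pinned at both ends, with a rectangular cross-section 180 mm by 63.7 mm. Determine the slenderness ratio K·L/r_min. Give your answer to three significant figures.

λ ≈ 141

For a rectangle r_min = b/√12 = 63.7/√12 = 18.39 mm
L_e = K·L = 1 × 2.60 m = 2.600 m = 2600.0 mm
λ = L_e / r_min = 2600.0 / 18.39 = 141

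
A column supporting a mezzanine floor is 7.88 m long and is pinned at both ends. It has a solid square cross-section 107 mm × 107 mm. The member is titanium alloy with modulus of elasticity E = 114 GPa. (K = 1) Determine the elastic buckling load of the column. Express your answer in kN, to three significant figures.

P_cr ≈ 198 kN

I = a⁴/12 = 107⁴/12 = 1.092×10^7 mm⁴
I = 1.092×10^7 mm⁴ = 1.092×10^-5 m⁴
Effective length L_e = K·L = 1 × 7.88 = 7.880 m
P_cr = π²EI / L_e² = π² × 114×10⁹ × 1.092×10^-5 / 7.880² = 1.979×10^5 N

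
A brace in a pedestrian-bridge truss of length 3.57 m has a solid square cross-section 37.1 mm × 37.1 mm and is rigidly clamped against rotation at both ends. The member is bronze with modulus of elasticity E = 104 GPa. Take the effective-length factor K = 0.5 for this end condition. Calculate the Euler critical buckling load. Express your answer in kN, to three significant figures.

I = a⁴/12 = 37.1⁴/12 = 1.579×10^5 mm⁴
I = 1.579×10^5 mm⁴ = 1.579×10^-7 m⁴
Effective length L_e = K·L = 0.5 × 3.57 = 1.785 m
P_cr = π²EI / L_e² = π² × 104×10⁹ × 1.579×10^-7 / 1.785² = 5.086×10^4 N

P_cr ≈ 50.9 kN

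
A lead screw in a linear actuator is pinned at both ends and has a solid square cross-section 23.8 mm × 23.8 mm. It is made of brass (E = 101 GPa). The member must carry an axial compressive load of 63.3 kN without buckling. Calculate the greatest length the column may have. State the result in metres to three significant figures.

I = a⁴/12 = 23.8⁴/12 = 2.674×10^4 mm⁴
I = 2.674×10^-8 m⁴
At the buckling limit P_cr = P = 6.330×10^4 N
From P_cr = π²EI/(K·L)²:  L = (1/K)·√(π²EI/P_cr) = (1/1)·√(π²×1.01×10^11×2.674×10^-8/6.330×10^4)
L = 0.649 m

L_max ≈ 0.649 m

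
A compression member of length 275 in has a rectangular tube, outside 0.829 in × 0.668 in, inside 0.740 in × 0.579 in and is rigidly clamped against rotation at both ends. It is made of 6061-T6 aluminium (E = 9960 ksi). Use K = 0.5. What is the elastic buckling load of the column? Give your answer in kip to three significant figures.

Weak-axis I_min = (h_o·b_o³ − h_i·b_i³)/12 with b_o = 0.668, b_i = 0.5790 in (shorter outer/inner sides).
I_min = (0.829×0.668³ − 0.7400×0.5790³)/12 = 8.622×10^-3 in⁴
Effective length L_e = K·L = 0.5 × 275 = 137.5 in
P_cr = π²EI / L_e² = π² × 9960×10³ × 8.622×10^-3 / 137.5² = 44.83 lb

P_cr ≈ 0.0448 kip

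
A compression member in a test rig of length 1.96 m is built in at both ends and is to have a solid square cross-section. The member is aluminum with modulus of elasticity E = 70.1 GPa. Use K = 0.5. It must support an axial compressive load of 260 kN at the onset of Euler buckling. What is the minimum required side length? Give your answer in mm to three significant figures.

a ≈ 45.6 mm

L_e = K·L = 0.5 × 1.96 = 0.9800 m
Required I = P_cr·L_e²/(π²E) = 2.600×10^5 × 0.9800² / (π² × 7.01×10^10) = 3.609×10^-7 m⁴
I_req = 3.609×10^5 mm⁴
Solid square: I = a⁴/12  ⇒  a = (12I)^(1/4) = (12×3.609×10^5)^(1/4) = 45.6 mm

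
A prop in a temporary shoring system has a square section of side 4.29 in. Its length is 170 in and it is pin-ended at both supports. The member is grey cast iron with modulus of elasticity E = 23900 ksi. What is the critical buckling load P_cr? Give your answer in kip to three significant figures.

P_cr ≈ 230 kip

I = a⁴/12 = 4.29⁴/12 = 28.23 in⁴
Effective length L_e = K·L = 1 × 170 = 170.0 in
P_cr = π²EI / L_e² = π² × 23900×10³ × 28.23 / 170.0² = 2.304×10^5 lb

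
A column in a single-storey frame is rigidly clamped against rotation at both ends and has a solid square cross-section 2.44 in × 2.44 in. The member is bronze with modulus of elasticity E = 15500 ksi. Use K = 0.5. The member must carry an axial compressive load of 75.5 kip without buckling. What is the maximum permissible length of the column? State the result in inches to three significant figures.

I = a⁴/12 = 2.44⁴/12 = 2.954 in⁴
At the buckling limit P_cr = P = 7.550×10^4 lb
From P_cr = π²EI/(K·L)²:  L = (1/K)·√(π²EI/P_cr) = (1/0.5)·√(π²×1.55×10^7×2.954/7.550×10^4)
L = 155 in

L_max ≈ 155 in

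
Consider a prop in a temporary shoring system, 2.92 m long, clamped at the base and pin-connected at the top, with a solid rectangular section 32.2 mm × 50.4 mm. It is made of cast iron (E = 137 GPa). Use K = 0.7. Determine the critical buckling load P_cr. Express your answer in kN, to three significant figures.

Buckling occurs about the weak axis: I_min = h·b³/12 with b = 32.2 mm (the shorter side).
I_min = 50.4×32.2³/12 = 1.402×10^5 mm⁴
I = 1.402×10^5 mm⁴ = 1.402×10^-7 m⁴
Effective length L_e = K·L = 0.7 × 2.92 = 2.044 m
P_cr = π²EI / L_e² = π² × 137×10⁹ × 1.402×10^-7 / 2.044² = 4.538×10^4 N

P_cr ≈ 45.4 kN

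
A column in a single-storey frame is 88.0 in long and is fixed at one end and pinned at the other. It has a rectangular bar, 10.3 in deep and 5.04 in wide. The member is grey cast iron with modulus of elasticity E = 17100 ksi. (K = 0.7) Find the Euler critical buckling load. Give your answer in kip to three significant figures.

Buckling occurs about the weak axis: I_min = h·b³/12 with b = 5.04 in (the shorter side).
I_min = 10.3×5.04³/12 = 109.9 in⁴
Effective length L_e = K·L = 0.7 × 88.0 = 61.60 in
P_cr = π²EI / L_e² = π² × 17100×10³ × 109.9 / 61.60² = 4.887×10^6 lb

P_cr ≈ 4890 kip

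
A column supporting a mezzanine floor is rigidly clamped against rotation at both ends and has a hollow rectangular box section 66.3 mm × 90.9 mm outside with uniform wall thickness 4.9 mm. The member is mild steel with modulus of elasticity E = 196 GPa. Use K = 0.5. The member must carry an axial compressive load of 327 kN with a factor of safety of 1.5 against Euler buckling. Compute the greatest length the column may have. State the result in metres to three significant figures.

L_max ≈ 3.95 m

Inner dimensions: h_i = 90.9 − 2×4.9 = 81.10 mm, b_i = 66.3 − 2×4.9 = 56.50 mm
Weak-axis I_min = (h_o·b_o³ − h_i·b_i³)/12 with b_o = 66.3, b_i = 56.50 mm (shorter outer/inner sides).
I_min = (90.9×66.3³ − 81.10×56.50³)/12 = 9.887×10^5 mm⁴
I = 9.887×10^-7 m⁴
Required critical load P_cr = n·P = 1.5 × 327 = 490.5 kN = 4.905×10^5 N
From P_cr = π²EI/(K·L)²:  L = (1/K)·√(π²EI/P_cr) = (1/0.5)·√(π²×1.96×10^11×9.887×10^-7/4.905×10^5)
L = 3.95 m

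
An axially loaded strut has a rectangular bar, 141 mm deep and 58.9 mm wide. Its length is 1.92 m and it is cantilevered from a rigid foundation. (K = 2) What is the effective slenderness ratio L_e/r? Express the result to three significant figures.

λ ≈ 226

Buckling occurs about the weak axis: I_min = h·b³/12 with b = 58.9 mm (the shorter side).
I_min = 141×58.9³/12 = 2.401×10^6 mm⁴
A = 8.305×10^3 mm²;  r_min = √(I/A) = √(2.401×10^6/8.305×10^3) = 17.00 mm
L_e = K·L = 2 × 1.92 m = 3.840 m = 3840.0 mm
λ = L_e / r_min = 3840.0 / 17.00 = 226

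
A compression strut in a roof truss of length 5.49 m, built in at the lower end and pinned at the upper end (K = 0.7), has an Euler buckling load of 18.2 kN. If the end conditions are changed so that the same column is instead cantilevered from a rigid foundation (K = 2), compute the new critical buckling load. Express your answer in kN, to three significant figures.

P_cr ≈ 2.23 kN

P_cr ∝ 1/K², so P_cr,new = P_cr,old × (K_old/K_new)² = 18.2 × (0.7/2)²
= 18.2 × 0.1225 = 2.23 kN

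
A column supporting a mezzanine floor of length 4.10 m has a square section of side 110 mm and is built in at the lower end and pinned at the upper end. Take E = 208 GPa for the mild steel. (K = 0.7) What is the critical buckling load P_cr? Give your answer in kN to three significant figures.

I = a⁴/12 = 110⁴/12 = 1.220×10^7 mm⁴
I = 1.220×10^7 mm⁴ = 1.220×10^-5 m⁴
Effective length L_e = K·L = 0.7 × 4.10 = 2.870 m
P_cr = π²EI / L_e² = π² × 208×10⁹ × 1.220×10^-5 / 2.870² = 3.041×10^6 N

P_cr ≈ 3040 kN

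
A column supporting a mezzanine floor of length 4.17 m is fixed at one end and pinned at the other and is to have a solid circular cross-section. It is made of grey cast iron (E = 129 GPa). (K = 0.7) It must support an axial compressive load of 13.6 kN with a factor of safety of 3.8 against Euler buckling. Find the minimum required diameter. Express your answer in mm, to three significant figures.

Required P_cr = n·P = 3.8 × 13.6 = 51.68 kN
L_e = K·L = 0.7 × 4.17 = 2.919 m
Required I = P_cr·L_e²/(π²E) = 5.168×10^4 × 2.919² / (π² × 1.29×10^11) = 3.459×10^-7 m⁴
I_req = 3.459×10^5 mm⁴
Solid circle: I = πd⁴/64  ⇒  d = (64I/π)^(1/4) = (64×3.459×10^5/π)^(1/4) = 51.5 mm

d ≈ 51.5 mm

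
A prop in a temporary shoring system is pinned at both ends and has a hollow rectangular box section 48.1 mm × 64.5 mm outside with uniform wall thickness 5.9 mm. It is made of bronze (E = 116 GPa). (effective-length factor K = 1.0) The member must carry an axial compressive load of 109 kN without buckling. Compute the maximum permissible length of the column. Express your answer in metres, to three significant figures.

Inner dimensions: h_i = 64.5 − 2×5.9 = 52.70 mm, b_i = 48.1 − 2×5.9 = 36.30 mm
Weak-axis I_min = (h_o·b_o³ − h_i·b_i³)/12 with b_o = 48.1, b_i = 36.30 mm (shorter outer/inner sides).
I_min = (64.5×48.1³ − 52.70×36.30³)/12 = 3.881×10^5 mm⁴
I = 3.881×10^-7 m⁴
At the buckling limit P_cr = P = 1.090×10^5 N
From P_cr = π²EI/(K·L)²:  L = (1/K)·√(π²EI/P_cr) = (1/1)·√(π²×1.16×10^11×3.881×10^-7/1.090×10^5)
L = 2.02 m

L_max ≈ 2.02 m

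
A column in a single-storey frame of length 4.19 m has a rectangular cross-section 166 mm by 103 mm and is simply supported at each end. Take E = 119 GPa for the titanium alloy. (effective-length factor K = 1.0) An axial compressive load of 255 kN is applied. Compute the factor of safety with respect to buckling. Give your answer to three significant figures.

n ≈ 3.97

Buckling occurs about the weak axis: I_min = h·b³/12 with b = 103 mm (the shorter side).
I_min = 166×103³/12 = 1.512×10^7 mm⁴
I = 1.512×10^7 mm⁴ = 1.512×10^-5 m⁴
Effective length L_e = K·L = 1 × 4.19 = 4.190 m
P_cr = π²EI / L_e² = π² × 119×10⁹ × 1.512×10^-5 / 4.190² = 1.011×10^6 N
Factor of safety n = P_cr / P = 1011.2 / 255 = 3.97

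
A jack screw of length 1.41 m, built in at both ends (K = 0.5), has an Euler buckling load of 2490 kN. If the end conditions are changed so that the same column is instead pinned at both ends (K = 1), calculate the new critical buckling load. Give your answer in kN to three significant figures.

P_cr ∝ 1/K², so P_cr,new = P_cr,old × (K_old/K_new)² = 2490 × (0.5/1)²
= 2490 × 0.2500 = 622 kN

P_cr ≈ 622 kN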